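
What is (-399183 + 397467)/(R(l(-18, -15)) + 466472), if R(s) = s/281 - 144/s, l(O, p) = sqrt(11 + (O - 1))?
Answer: -2633566334828/715900332155803 + 203285797*I*sqrt(2)/715900332155803 ≈ -0.0036787 + 4.0158e-7*I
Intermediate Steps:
l(O, p) = sqrt(10 + O) (l(O, p) = sqrt(11 + (-1 + O)) = sqrt(10 + O))
R(s) = -144/s + s/281 (R(s) = s*(1/281) - 144/s = s/281 - 144/s = -144/s + s/281)
(-399183 + 397467)/(R(l(-18, -15)) + 466472) = (-399183 + 397467)/((-144/sqrt(10 - 18) + sqrt(10 - 18)/281) + 466472) = -1716/((-144*(-I*sqrt(2)/4) + sqrt(-8)/281) + 466472) = -1716/((-144*(-I*sqrt(2)/4) + (2*I*sqrt(2))/281) + 466472) = -1716/((-(-36)*I*sqrt(2) + 2*I*sqrt(2)/281) + 466472) = -1716/((36*I*sqrt(2) + 2*I*sqrt(2)/281) + 466472) = -1716/(10118*I*sqrt(2)/281 + 466472) = -1716/(466472 + 10118*I*sqrt(2)/281)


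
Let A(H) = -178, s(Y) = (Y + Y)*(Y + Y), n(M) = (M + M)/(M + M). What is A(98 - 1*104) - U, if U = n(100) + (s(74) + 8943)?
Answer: -31026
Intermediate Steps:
n(M) = 1 (n(M) = (2*M)/((2*M)) = (2*M)*(1/(2*M)) = 1)
s(Y) = 4*Y**2 (s(Y) = (2*Y)*(2*Y) = 4*Y**2)
U = 30848 (U = 1 + (4*74**2 + 8943) = 1 + (4*5476 + 8943) = 1 + (21904 + 8943) = 1 + 30847 = 30848)
A(98 - 1*104) - U = -178 - 1*30848 = -178 - 30848 = -31026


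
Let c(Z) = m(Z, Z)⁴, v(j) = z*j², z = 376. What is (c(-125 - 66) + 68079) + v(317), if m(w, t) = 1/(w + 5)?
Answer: 45304355269688689/1196883216 ≈ 3.7852e+7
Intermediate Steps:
m(w, t) = 1/(5 + w)
v(j) = 376*j²
c(Z) = (5 + Z)⁻⁴ (c(Z) = (1/(5 + Z))⁴ = (5 + Z)⁻⁴)
(c(-125 - 66) + 68079) + v(317) = ((5 + (-125 - 66))⁻⁴ + 68079) + 376*317² = ((5 - 191)⁻⁴ + 68079) + 376*100489 = ((-186)⁻⁴ + 68079) + 37783864 = (1/1196883216 + 68079) + 37783864 = 81482612462065/1196883216 + 37783864 = 45304355269688689/1196883216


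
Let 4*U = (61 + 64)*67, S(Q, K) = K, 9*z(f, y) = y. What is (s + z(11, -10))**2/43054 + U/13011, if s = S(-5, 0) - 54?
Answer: 7001735659/30249482076 ≈ 0.23147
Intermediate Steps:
z(f, y) = y/9
U = 8375/4 (U = ((61 + 64)*67)/4 = (125*67)/4 = (1/4)*8375 = 8375/4 ≈ 2093.8)
s = -54 (s = 0 - 54 = -54)
(s + z(11, -10))**2/43054 + U/13011 = (-54 + (1/9)*(-10))**2/43054 + (8375/4)/13011 = (-54 - 10/9)**2*(1/43054) + (8375/4)*(1/13011) = (-496/9)**2*(1/43054) + 8375/52044 = (246016/81)*(1/43054) + 8375/52044 = 123008/1743687 + 8375/52044 = 7001735659/30249482076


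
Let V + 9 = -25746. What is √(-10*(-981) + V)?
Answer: I*√15945 ≈ 126.27*I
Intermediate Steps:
V = -25755 (V = -9 - 25746 = -25755)
√(-10*(-981) + V) = √(-10*(-981) - 25755) = √(9810 - 25755) = √(-15945) = I*√15945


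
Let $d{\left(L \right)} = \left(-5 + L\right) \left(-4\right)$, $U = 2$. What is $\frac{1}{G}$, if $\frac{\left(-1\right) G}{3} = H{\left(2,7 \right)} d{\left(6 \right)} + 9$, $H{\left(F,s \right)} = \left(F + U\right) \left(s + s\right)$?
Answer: $\frac{1}{645} \approx 0.0015504$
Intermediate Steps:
$d{\left(L \right)} = 20 - 4 L$
$H{\left(F,s \right)} = 2 s \left(2 + F\right)$ ($H{\left(F,s \right)} = \left(F + 2\right) \left(s + s\right) = \left(2 + F\right) 2 s = 2 s \left(2 + F\right)$)
$G = 645$ ($G = - 3 \left(2 \cdot 7 \left(2 + 2\right) \left(20 - 24\right) + 9\right) = - 3 \left(2 \cdot 7 \cdot 4 \left(20 - 24\right) + 9\right) = - 3 \left(56 \left(-4\right) + 9\right) = - 3 \left(-224 + 9\right) = \left(-3\right) \left(-215\right) = 645$)
$\frac{1}{G} = \frac{1}{645}$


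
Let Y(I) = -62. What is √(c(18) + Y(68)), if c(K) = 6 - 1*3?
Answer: I*√59 ≈ 7.6811*I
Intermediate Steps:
c(K) = 3 (c(K) = 6 - 3 = 3)
√(c(18) + Y(68)) = √(3 - 62) = √(-59) = I*√59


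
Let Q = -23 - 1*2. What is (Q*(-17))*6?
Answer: 2550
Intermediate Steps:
Q = -25 (Q = -23 - 2 = -25)
(Q*(-17))*6 = -25*(-17)*6 = 425*6 = 2550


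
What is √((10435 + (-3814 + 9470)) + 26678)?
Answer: √42769 ≈ 206.81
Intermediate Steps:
√((10435 + (-3814 + 9470)) + 26678) = √((10435 + 5656) + 26678) = √(16091 + 26678) = √42769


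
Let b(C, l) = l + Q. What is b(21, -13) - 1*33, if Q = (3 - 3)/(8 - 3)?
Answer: -46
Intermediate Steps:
Q = 0 (Q = 0/5 = 0*(⅕) = 0)
b(C, l) = l (b(C, l) = l + 0 = l)
b(21, -13) - 1*33 = -13 - 1*33 = -13 - 33 = -46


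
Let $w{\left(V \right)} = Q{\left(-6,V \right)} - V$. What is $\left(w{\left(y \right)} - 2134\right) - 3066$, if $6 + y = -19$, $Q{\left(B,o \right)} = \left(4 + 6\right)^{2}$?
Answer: $-5075$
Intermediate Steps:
$Q{\left(B,o \right)} = 100$ ($Q{\left(B,o \right)} = 10^{2} = 100$)
$y = -25$ ($y = -6 - 19 = -25$)
$w{\left(V \right)} = 100 - V$
$\left(w{\left(y \right)} - 2134\right) - 3066 = \left(\left(100 - -25\right) - 2134\right) - 3066 = \left(\left(100 + 25\right) - 2134\right) - 3066 = \left(125 - 2134\right) - 3066 = -2009 - 3066 = -5075$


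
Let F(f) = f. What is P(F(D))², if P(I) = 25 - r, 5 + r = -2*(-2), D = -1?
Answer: 676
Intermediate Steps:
r = -1 (r = -5 - 2*(-2) = -5 + 4 = -1)
P(I) = 26 (P(I) = 25 - 1*(-1) = 25 + 1 = 26)
P(F(D))² = 26² = 676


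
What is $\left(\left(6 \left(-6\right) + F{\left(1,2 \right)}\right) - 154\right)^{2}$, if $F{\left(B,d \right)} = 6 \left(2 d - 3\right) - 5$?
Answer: $35721$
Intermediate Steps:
$F{\left(B,d \right)} = -23 + 12 d$ ($F{\left(B,d \right)} = 6 \left(-3 + 2 d\right) - 5 = \left(-18 + 12 d\right) - 5 = -23 + 12 d$)
$\left(\left(6 \left(-6\right) + F{\left(1,2 \right)}\right) - 154\right)^{2} = \left(\left(6 \left(-6\right) + \left(-23 + 12 \cdot 2\right)\right) - 154\right)^{2} = \left(\left(-36 + \left(-23 + 24\right)\right) - 154\right)^{2} = \left(\left(-36 + 1\right) - 154\right)^{2} = \left(-35 - 154\right)^{2} = \left(-189\right)^{2} = 35721$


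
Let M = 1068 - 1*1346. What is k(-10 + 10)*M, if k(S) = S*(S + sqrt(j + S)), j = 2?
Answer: 0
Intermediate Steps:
M = -278 (M = 1068 - 1346 = -278)
k(S) = S*(S + sqrt(2 + S))
k(-10 + 10)*M = ((-10 + 10)*((-10 + 10) + sqrt(2 + (-10 + 10))))*(-278) = (0*(0 + sqrt(2 + 0)))*(-278) = (0*(0 + sqrt(2)))*(-278) = (0*sqrt(2))*(-278) = 0*(-278) = 0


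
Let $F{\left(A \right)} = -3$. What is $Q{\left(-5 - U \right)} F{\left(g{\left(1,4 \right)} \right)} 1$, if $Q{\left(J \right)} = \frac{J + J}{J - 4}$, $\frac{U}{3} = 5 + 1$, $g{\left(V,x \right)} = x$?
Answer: $- \frac{46}{9} \approx -5.1111$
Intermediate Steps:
$U = 18$ ($U = 3 \left(5 + 1\right) = 3 \cdot 6 = 18$)
$Q{\left(J \right)} = \frac{2 J}{-4 + J}$
$Q{\left(-5 - U \right)} F{\left(g{\left(1,4 \right)} \right)} 1 = \frac{2 \left(-5 - 18\right)}{-4 - 23} \left(-3\right) 1 = 2 \left(-23\right) \frac{1}{-4 - 23} \left(-3\right) 1 = 2 \left(-23\right) \frac{1}{-27} \left(-3\right) 1 = 2 \left(-23\right) \left(- \frac{1}{27}\right) \left(-3\right) 1 = \frac{46}{27} \left(-3\right) 1 = \left(- \frac{46}{9}\right) 1 = - \frac{46}{9}$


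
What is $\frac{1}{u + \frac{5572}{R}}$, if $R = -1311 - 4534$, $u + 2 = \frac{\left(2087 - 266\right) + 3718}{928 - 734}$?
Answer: $\frac{161990}{4146661} \approx 0.039065$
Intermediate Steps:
$u = \frac{5151}{194}$ ($u = -2 + \frac{\left(2087 - 266\right) + 3718}{928 - 734} = -2 + \frac{1821 + 3718}{194} = -2 + 5539 \cdot \frac{1}{194} = -2 + \frac{5539}{194} = \frac{5151}{194} \approx 26.552$)
$R = -5845$ ($R = -1311 - 4534 = -5845$)
$\frac{1}{u + \frac{5572}{R}} = \frac{1}{\frac{5151}{194} + \frac{5572}{-5845}} = \frac{1}{\frac{5151}{194} + 5572 \left(- \frac{1}{5845}\right)} = \frac{1}{\frac{5151}{194} - \frac{796}{835}} = \frac{1}{\frac{4146661}{161990}} = \frac{161990}{4146661}$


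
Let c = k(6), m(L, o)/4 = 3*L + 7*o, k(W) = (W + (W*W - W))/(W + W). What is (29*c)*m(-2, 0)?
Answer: -2088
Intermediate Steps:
k(W) = W/2 (k(W) = (W + (W**2 - W))/((2*W)) = W**2*(1/(2*W)) = W/2)
m(L, o) = 12*L + 28*o (m(L, o) = 4*(3*L + 7*o) = 12*L + 28*o)
c = 3 (c = (1/2)*6 = 3)
(29*c)*m(-2, 0) = (29*3)*(12*(-2) + 28*0) = 87*(-24 + 0) = 87*(-24) = -2088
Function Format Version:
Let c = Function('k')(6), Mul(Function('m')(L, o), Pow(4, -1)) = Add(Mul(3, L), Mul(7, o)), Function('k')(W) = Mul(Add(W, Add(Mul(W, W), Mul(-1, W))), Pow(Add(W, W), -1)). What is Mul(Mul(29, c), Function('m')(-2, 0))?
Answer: -2088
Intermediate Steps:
Function('k')(W) = Mul(Rational(1, 2), W) (Function('k')(W) = Mul(Add(W, Add(Pow(W, 2), Mul(-1, W))), Pow(Mul(2, W), -1)) = Mul(Pow(W, 2), Mul(Rational(1, 2), Pow(W, -1))) = Mul(Rational(1, 2), W))
Function('m')(L, o) = Add(Mul(12, L), Mul(28, o)) (Function('m')(L, o) = Mul(4, Add(Mul(3, L), Mul(7, o))) = Add(Mul(12, L), Mul(28, o)))
c = 3 (c = Mul(Rational(1, 2), 6) = 3)
Mul(Mul(29, c), Function('m')(-2, 0)) = Mul(Mul(29, 3), Add(Mul(12, -2), Mul(28, 0))) = Mul(87, Add(-24, 0)) = Mul(87, -24) = -2088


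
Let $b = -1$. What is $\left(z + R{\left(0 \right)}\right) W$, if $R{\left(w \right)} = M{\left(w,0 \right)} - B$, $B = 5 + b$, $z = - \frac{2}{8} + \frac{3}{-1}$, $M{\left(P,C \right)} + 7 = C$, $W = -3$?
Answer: $\frac{171}{4} \approx 42.75$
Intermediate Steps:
$M{\left(P,C \right)} = -7 + C$
$z = - \frac{13}{4}$ ($z = \left(-2\right) \frac{1}{8} + 3 \left(-1\right) = - \frac{1}{4} - 3 = - \frac{13}{4} \approx -3.25$)
$B = 4$ ($B = 5 - 1 = 4$)
$R{\left(w \right)} = -11$ ($R{\left(w \right)} = \left(-7 + 0\right) - 4 = -7 - 4 = -11$)
$\left(z + R{\left(0 \right)}\right) W = \left(- \frac{13}{4} - 11\right) \left(-3\right) = \left(- \frac{57}{4}\right) \left(-3\right) = \frac{171}{4}$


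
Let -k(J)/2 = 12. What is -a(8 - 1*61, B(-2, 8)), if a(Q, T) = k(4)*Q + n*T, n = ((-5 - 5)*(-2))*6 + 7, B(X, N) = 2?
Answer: -1526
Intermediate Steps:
k(J) = -24 (k(J) = -2*12 = -24)
n = 127 (n = -10*(-2)*6 + 7 = 20*6 + 7 = 120 + 7 = 127)
a(Q, T) = -24*Q + 127*T
-a(8 - 1*61, B(-2, 8)) = -(-24*(8 - 1*61) + 127*2) = -(-24*(8 - 61) + 254) = -(-24*(-53) + 254) = -(1272 + 254) = -1*1526 = -1526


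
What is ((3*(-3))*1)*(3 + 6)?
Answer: -81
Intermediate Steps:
((3*(-3))*1)*(3 + 6) = -9*1*9 = -9*9 = -81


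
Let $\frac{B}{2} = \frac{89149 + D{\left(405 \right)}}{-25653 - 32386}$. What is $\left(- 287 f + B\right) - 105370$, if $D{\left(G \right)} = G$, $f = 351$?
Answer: $- \frac{11962423281}{58039} \approx -2.0611 \cdot 10^{5}$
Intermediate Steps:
$B = - \frac{179108}{58039}$ ($B = 2 \frac{89149 + 405}{-25653 - 32386} = 2 \frac{89554}{-58039} = 2 \cdot 89554 \left(- \frac{1}{58039}\right) = 2 \left(- \frac{89554}{58039}\right) = - \frac{179108}{58039} \approx -3.086$)
$\left(- 287 f + B\right) - 105370 = \left(\left(-287\right) 351 - \frac{179108}{58039}\right) - 105370 = \left(-100737 - \frac{179108}{58039}\right) - 105370 = - \frac{5846853851}{58039} - 105370 = - \frac{11962423281}{58039}$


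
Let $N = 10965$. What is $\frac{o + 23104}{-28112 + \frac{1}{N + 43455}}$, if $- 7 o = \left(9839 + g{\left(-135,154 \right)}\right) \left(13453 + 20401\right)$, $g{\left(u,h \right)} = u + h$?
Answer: $\frac{18152934037680}{10708985273} \approx 1695.1$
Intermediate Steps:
$g{\left(u,h \right)} = h + u$
$o = - \frac{333732732}{7}$ ($o = - \frac{\left(9839 + \left(154 - 135\right)\right) \left(13453 + 20401\right)}{7} = - \frac{\left(9839 + 19\right) 33854}{7} = - \frac{9858 \cdot 33854}{7} = \left(- \frac{1}{7}\right) 333732732 = - \frac{333732732}{7} \approx -4.7676 \cdot 10^{7}$)
$\frac{o + 23104}{-28112 + \frac{1}{N + 43455}} = \frac{- \frac{333732732}{7} + 23104}{-28112 + \frac{1}{10965 + 43455}} = - \frac{333571004}{7 \left(-28112 + \frac{1}{54420}\right)} = - \frac{333571004}{7 \left(- \frac{1529855039}{54420}\right)} = \left(- \frac{333571004}{7}\right) \left(- \frac{54420}{1529855039}\right) = \frac{18152934037680}{10708985273}$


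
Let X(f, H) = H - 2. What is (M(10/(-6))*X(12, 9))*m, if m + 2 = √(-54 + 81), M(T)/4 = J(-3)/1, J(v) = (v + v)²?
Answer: -2016 + 3024*√3 ≈ 3221.7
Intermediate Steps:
X(f, H) = -2 + H
J(v) = 4*v² (J(v) = (2*v)² = 4*v²)
M(T) = 144 (M(T) = 4*((4*(-3)²)/1) = 4*((4*9)*1) = 4*(36*1) = 4*36 = 144)
m = -2 + 3*√3 (m = -2 + √(-54 + 81) = -2 + √27 = -2 + 3*√3 ≈ 3.1962)
(M(10/(-6))*X(12, 9))*m = (144*(-2 + 9))*(-2 + 3*√3) = (144*7)*(-2 + 3*√3) = 1008*(-2 + 3*√3) = -2016 + 3024*√3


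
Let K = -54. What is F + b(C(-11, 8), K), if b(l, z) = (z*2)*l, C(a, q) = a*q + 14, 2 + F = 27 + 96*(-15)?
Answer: 6577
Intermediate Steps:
F = -1415 (F = -2 + (27 + 96*(-15)) = -2 + (27 - 1440) = -2 - 1413 = -1415)
C(a, q) = 14 + a*q
b(l, z) = 2*l*z (b(l, z) = (2*z)*l = 2*l*z)
F + b(C(-11, 8), K) = -1415 + 2*(14 - 11*8)*(-54) = -1415 + 2*(14 - 88)*(-54) = -1415 + 2*(-74)*(-54) = -1415 + 7992 = 6577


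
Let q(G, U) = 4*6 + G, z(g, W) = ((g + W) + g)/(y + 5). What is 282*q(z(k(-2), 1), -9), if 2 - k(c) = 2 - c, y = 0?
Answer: 32994/5 ≈ 6598.8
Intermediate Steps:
k(c) = c (k(c) = 2 - (2 - c) = 2 + (-2 + c) = c)
z(g, W) = W/5 + 2*g/5 (z(g, W) = ((g + W) + g)/(0 + 5) = ((W + g) + g)/5 = (W + 2*g)*(⅕) = W/5 + 2*g/5)
q(G, U) = 24 + G
282*q(z(k(-2), 1), -9) = 282*(24 + ((⅕)*1 + (⅖)*(-2))) = 282*(24 + (⅕ - ⅘)) = 282*(24 - ⅗) = 282*(117/5) = 32994/5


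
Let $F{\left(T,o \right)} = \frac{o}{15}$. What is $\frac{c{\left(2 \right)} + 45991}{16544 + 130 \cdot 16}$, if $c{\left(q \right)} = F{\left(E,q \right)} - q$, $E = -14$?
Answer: $\frac{689837}{279360} \approx 2.4693$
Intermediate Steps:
$F{\left(T,o \right)} = \frac{o}{15}$ ($F{\left(T,o \right)} = o \frac{1}{15} = \frac{o}{15}$)
$c{\left(q \right)} = - \frac{14 q}{15}$ ($c{\left(q \right)} = \frac{q}{15} - q = - \frac{14 q}{15}$)
$\frac{c{\left(2 \right)} + 45991}{16544 + 130 \cdot 16} = \frac{\left(- \frac{14}{15}\right) 2 + 45991}{16544 + 130 \cdot 16} = \frac{- \frac{28}{15} + 45991}{16544 + 2080} = \frac{689837}{15 \cdot 18624} = \frac{689837}{15} \cdot \frac{1}{18624} = \frac{689837}{279360}$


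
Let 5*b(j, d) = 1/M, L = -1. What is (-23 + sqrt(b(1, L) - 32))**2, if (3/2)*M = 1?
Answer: (230 - I*sqrt(3170))**2/100 ≈ 497.3 - 258.99*I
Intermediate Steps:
M = 2/3 (M = (2/3)*1 = 2/3 ≈ 0.66667)
b(j, d) = 3/10 (b(j, d) = 1/(5*(2/3)) = (1/5)*(3/2) = 3/10)
(-23 + sqrt(b(1, L) - 32))**2 = (-23 + sqrt(3/10 - 32))**2 = (-23 + sqrt(-317/10))**2 = (-23 + I*sqrt(3170)/10)**2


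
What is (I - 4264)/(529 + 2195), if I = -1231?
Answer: -5495/2724 ≈ -2.0173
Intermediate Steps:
(I - 4264)/(529 + 2195) = (-1231 - 4264)/(529 + 2195) = -5495/2724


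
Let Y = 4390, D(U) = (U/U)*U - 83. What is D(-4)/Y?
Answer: -87/4390 ≈ -0.019818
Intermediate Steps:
D(U) = -83 + U (D(U) = 1*U - 83 = U - 83 = -83 + U)
D(-4)/Y = (-83 - 4)/4390 = -87*1/4390 = -87/4390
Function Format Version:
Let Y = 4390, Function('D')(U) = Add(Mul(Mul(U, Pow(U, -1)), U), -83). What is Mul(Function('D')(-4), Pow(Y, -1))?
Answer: Rational(-87, 4390) ≈ -0.019818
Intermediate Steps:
Function('D')(U) = Add(-83, U) (Function('D')(U) = Add(Mul(1, U), -83) = Add(U, -83) = Add(-83, U))
Mul(Function('D')(-4), Pow(Y, -1)) = Mul(Add(-83, -4), Pow(4390, -1)) = Mul(-87, Rational(1, 4390)) = Rational(-87, 4390)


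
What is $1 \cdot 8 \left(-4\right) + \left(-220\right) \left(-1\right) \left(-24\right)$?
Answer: $-5312$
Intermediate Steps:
$1 \cdot 8 \left(-4\right) + \left(-220\right) \left(-1\right) \left(-24\right) = 8 \left(-4\right) + 220 \left(-24\right) = -32 - 5280 = -5312$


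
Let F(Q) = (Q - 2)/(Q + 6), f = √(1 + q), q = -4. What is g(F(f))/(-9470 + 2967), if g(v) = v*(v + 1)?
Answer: -2*I/(-30657*I + 11148*√3) ≈ 4.6709e-5 - 2.9419e-5*I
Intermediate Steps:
f = I*√3 (f = √(1 - 4) = √(-3) = I*√3 ≈ 1.732*I)
F(Q) = (-2 + Q)/(6 + Q)
g(v) = v*(1 + v)
g(F(f))/(-9470 + 2967) = (((-2 + I*√3)/(6 + I*√3))*(1 + (-2 + I*√3)/(6 + I*√3)))/(-9470 + 2967) = ((1 + (-2 + I*√3)/(6 + I*√3))*(-2 + I*√3)/(6 + I*√3))/(-6503) = ((1 + (-2 + I*√3)/(6 + I*√3))*(-2 + I*√3)/(6 + I*√3))*(-1/6503) = -(1 + (-2 + I*√3)/(6 + I*√3))*(-2 + I*√3)/(6503*(6 + I*√3))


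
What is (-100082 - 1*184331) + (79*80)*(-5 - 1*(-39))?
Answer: -69533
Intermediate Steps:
(-100082 - 1*184331) + (79*80)*(-5 - 1*(-39)) = (-100082 - 184331) + 6320*(-5 + 39) = -284413 + 6320*34 = -284413 + 214880 = -69533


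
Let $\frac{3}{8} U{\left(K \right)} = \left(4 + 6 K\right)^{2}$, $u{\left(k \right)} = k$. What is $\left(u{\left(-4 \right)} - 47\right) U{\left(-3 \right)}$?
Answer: $-26656$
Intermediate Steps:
$U{\left(K \right)} = \frac{8 \left(4 + 6 K\right)^{2}}{3}$
$\left(u{\left(-4 \right)} - 47\right) U{\left(-3 \right)} = \left(-4 - 47\right) \frac{32 \left(2 + 3 \left(-3\right)\right)^{2}}{3} = - 51 \frac{32 \left(2 - 9\right)^{2}}{3} = - 51 \frac{32 \left(-7\right)^{2}}{3} = - 51 \cdot \frac{32}{3} \cdot 49 = \left(-51\right) \frac{1568}{3} = -26656$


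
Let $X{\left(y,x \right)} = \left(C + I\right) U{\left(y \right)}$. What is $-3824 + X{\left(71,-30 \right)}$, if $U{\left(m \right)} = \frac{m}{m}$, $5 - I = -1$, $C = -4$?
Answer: $-3822$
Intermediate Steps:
$I = 6$ ($I = 5 - -1 = 5 + 1 = 6$)
$U{\left(m \right)} = 1$
$X{\left(y,x \right)} = 2$ ($X{\left(y,x \right)} = \left(-4 + 6\right) 1 = 2 \cdot 1 = 2$)
$-3824 + X{\left(71,-30 \right)} = -3824 + 2 = -3822$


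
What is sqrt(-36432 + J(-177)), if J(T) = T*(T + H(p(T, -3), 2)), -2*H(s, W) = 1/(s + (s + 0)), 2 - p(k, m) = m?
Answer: I*sqrt(509415)/10 ≈ 71.373*I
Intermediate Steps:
p(k, m) = 2 - m
H(s, W) = -1/(4*s) (H(s, W) = -1/(2*(s + (s + 0))) = -1/(2*(s + s)) = -1/(2*s)/2 = -1/(4*s))
J(T) = T*(-1/20 + T) (J(T) = T*(T - 1/(4*(2 - 1*(-3)))) = T*(T - 1/(4*(2 + 3))) = T*(T - 1/4/5) = T*(T - 1/4*1/5) = T*(T - 1/20) = T*(-1/20 + T))
sqrt(-36432 + J(-177)) = sqrt(-36432 - 177*(-1/20 - 177)) = sqrt(-36432 - 177*(-3541/20)) = sqrt(-36432 + 626757/20) = sqrt(-101883/20) = I*sqrt(509415)/10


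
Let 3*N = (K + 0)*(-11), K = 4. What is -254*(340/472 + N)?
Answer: 626999/177 ≈ 3542.4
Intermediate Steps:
N = -44/3 (N = ((4 + 0)*(-11))/3 = (4*(-11))/3 = (1/3)*(-44) = -44/3 ≈ -14.667)
-254*(340/472 + N) = -254*(340/472 - 44/3) = -254*(340*(1/472) - 44/3) = -254*(85/118 - 44/3) = -254*(-4937/354) = 626999/177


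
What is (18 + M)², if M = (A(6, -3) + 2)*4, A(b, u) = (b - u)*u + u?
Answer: 8836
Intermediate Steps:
A(b, u) = u + u*(b - u) (A(b, u) = u*(b - u) + u = u + u*(b - u))
M = -112 (M = (-3*(1 + 6 - 1*(-3)) + 2)*4 = (-3*(1 + 6 + 3) + 2)*4 = (-3*10 + 2)*4 = (-30 + 2)*4 = -28*4 = -112)
(18 + M)² = (18 - 112)² = (-94)² = 8836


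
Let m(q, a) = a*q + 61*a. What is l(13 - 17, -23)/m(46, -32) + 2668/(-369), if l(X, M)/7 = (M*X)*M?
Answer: -917401/315864 ≈ -2.9044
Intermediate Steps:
m(q, a) = 61*a + a*q
l(X, M) = 7*X*M² (l(X, M) = 7*((M*X)*M) = 7*(X*M²) = 7*X*M²)
l(13 - 17, -23)/m(46, -32) + 2668/(-369) = (7*(13 - 17)*(-23)²)/((-32*(61 + 46))) + 2668/(-369) = (7*(-4)*529)/((-32*107)) + 2668*(-1/369) = -14812/(-3424) - 2668/369 = -14812*(-1/3424) - 2668/369 = 3703/856 - 2668/369 = -917401/315864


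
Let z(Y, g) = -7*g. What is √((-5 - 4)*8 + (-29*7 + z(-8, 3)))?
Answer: 2*I*√74 ≈ 17.205*I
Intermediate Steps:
√((-5 - 4)*8 + (-29*7 + z(-8, 3))) = √((-5 - 4)*8 + (-29*7 - 7*3)) = √(-9*8 + (-203 - 21)) = √(-72 - 224) = √(-296) = 2*I*√74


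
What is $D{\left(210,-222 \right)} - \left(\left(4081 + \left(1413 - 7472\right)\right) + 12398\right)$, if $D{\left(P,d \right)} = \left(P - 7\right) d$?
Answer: $-55486$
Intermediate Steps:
$D{\left(P,d \right)} = d \left(-7 + P\right)$ ($D{\left(P,d \right)} = \left(-7 + P\right) d = d \left(-7 + P\right)$)
$D{\left(210,-222 \right)} - \left(\left(4081 + \left(1413 - 7472\right)\right) + 12398\right) = - 222 \left(-7 + 210\right) - \left(\left(4081 + \left(1413 - 7472\right)\right) + 12398\right) = \left(-222\right) 203 - \left(\left(4081 - 6059\right) + 12398\right) = -45066 - \left(-1978 + 12398\right) = -45066 - 10420 = -55486$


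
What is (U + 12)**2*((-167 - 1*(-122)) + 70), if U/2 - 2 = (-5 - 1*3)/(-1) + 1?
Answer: 28900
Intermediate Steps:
U = 22 (U = 4 + 2*((-5 - 1*3)/(-1) + 1) = 4 + 2*((-5 - 3)*(-1) + 1) = 4 + 2*(-8*(-1) + 1) = 4 + 2*(8 + 1) = 4 + 2*9 = 4 + 18 = 22)
(U + 12)**2*((-167 - 1*(-122)) + 70) = (22 + 12)**2*((-167 - 1*(-122)) + 70) = 34**2*((-167 + 122) + 70) = 1156*(-45 + 70) = 1156*25 = 28900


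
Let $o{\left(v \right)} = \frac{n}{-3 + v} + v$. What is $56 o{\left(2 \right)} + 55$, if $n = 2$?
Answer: $55$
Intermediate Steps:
$o{\left(v \right)} = v + \frac{2}{-3 + v}$ ($o{\left(v \right)} = \frac{1}{-3 + v} 2 + v = \frac{2}{-3 + v} + v = v + \frac{2}{-3 + v}$)
$56 o{\left(2 \right)} + 55 = 56 \frac{2 + 2^{2} - 6}{-3 + 2} + 55 = 56 \frac{2 + 4 - 6}{-1} + 55 = 56 \left(\left(-1\right) 0\right) + 55 = 56 \cdot 0 + 55 = 0 + 55 = 55$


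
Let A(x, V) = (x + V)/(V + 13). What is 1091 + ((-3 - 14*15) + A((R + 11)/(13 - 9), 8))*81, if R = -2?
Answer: -451429/28 ≈ -16122.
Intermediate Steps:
A(x, V) = (V + x)/(13 + V)
1091 + ((-3 - 14*15) + A((R + 11)/(13 - 9), 8))*81 = 1091 + ((-3 - 14*15) + (8 + (-2 + 11)/(13 - 9))/(13 + 8))*81 = 1091 + ((-3 - 210) + (8 + 9/4)/21)*81 = 1091 + (-213 + (8 + 9*(1/4))/21)*81 = 1091 + (-213 + (8 + 9/4)/21)*81 = 1091 + (-213 + (1/21)*(41/4))*81 = 1091 + (-213 + 41/84)*81 = 1091 - 17851/84*81 = 1091 - 481977/28 = -451429/28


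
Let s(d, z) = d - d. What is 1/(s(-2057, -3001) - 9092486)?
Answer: -1/9092486 ≈ -1.0998e-7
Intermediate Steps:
s(d, z) = 0
1/(s(-2057, -3001) - 9092486) = 1/(0 - 9092486) = 1/(-9092486) = -1/9092486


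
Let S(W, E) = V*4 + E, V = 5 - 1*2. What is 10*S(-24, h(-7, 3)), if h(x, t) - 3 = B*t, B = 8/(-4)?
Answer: 90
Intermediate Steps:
B = -2 (B = 8*(-1/4) = -2)
V = 3 (V = 5 - 2 = 3)
h(x, t) = 3 - 2*t
S(W, E) = 12 + E (S(W, E) = 3*4 + E = 12 + E)
10*S(-24, h(-7, 3)) = 10*(12 + (3 - 2*3)) = 10*(12 + (3 - 6)) = 10*(12 - 3) = 10*9 = 90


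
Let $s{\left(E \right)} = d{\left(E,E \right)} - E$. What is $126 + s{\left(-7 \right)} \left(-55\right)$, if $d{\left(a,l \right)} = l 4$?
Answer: $1281$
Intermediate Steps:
$d{\left(a,l \right)} = 4 l$
$s{\left(E \right)} = 3 E$ ($s{\left(E \right)} = 4 E - E = 3 E$)
$126 + s{\left(-7 \right)} \left(-55\right) = 126 + 3 \left(-7\right) \left(-55\right) = 126 - -1155 = 126 + 1155 = 1281$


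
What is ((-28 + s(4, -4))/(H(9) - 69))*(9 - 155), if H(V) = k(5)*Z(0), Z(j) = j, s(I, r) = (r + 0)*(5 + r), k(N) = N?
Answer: -4672/69 ≈ -67.710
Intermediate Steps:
s(I, r) = r*(5 + r)
H(V) = 0 (H(V) = 5*0 = 0)
((-28 + s(4, -4))/(H(9) - 69))*(9 - 155) = ((-28 - 4*(5 - 4))/(0 - 69))*(9 - 155) = ((-28 - 4*1)/(-69))*(-146) = ((-28 - 4)*(-1/69))*(-146) = -32*(-1/69)*(-146) = (32/69)*(-146) = -4672/69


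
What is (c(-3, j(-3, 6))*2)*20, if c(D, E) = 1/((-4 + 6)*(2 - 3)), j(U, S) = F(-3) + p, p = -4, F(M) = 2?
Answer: -20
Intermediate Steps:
j(U, S) = -2 (j(U, S) = 2 - 4 = -2)
c(D, E) = -½ (c(D, E) = 1/(2*(-1)) = 1/(-2) = -½)
(c(-3, j(-3, 6))*2)*20 = -½*2*20 = -1*20 = -20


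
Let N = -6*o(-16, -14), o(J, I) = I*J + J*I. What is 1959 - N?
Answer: 4647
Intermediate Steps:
o(J, I) = 2*I*J (o(J, I) = I*J + I*J = 2*I*J)
N = -2688 (N = -12*(-14)*(-16) = -6*448 = -2688)
1959 - N = 1959 - 1*(-2688) = 1959 + 2688 = 4647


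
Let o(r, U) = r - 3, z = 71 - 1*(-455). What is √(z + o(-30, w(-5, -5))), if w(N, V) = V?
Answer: √493 ≈ 22.204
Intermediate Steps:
z = 526 (z = 71 + 455 = 526)
o(r, U) = -3 + r
√(z + o(-30, w(-5, -5))) = √(526 + (-3 - 30)) = √(526 - 33) = √493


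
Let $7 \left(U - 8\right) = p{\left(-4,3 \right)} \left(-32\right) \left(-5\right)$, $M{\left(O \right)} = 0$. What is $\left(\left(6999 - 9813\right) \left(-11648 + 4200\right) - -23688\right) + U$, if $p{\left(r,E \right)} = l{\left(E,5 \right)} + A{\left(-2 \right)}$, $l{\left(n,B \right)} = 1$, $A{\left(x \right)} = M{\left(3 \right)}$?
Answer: $\frac{146876736}{7} \approx 2.0982 \cdot 10^{7}$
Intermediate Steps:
$A{\left(x \right)} = 0$
$p{\left(r,E \right)} = 1$ ($p{\left(r,E \right)} = 1 + 0 = 1$)
$U = \frac{216}{7}$ ($U = 8 + \frac{1 \left(-32\right) \left(-5\right)}{7} = 8 + \frac{\left(-32\right) \left(-5\right)}{7} = 8 + \frac{1}{7} \cdot 160 = 8 + \frac{160}{7} = \frac{216}{7} \approx 30.857$)
$\left(\left(6999 - 9813\right) \left(-11648 + 4200\right) - -23688\right) + U = \left(\left(6999 - 9813\right) \left(-11648 + 4200\right) - -23688\right) + \frac{216}{7} = \left(\left(-2814\right) \left(-7448\right) + 23688\right) + \frac{216}{7} = \left(20958672 + 23688\right) + \frac{216}{7} = 20982360 + \frac{216}{7} = \frac{146876736}{7}$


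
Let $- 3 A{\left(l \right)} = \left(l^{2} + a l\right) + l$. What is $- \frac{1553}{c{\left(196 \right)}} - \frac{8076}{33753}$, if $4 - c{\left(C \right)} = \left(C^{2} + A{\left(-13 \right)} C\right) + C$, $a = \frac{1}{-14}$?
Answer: $- \frac{176579263}{957077566} \approx -0.1845$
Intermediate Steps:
$a = - \frac{1}{14} \approx -0.071429$
$A{\left(l \right)} = - \frac{13 l}{42} - \frac{l^{2}}{3}$ ($A{\left(l \right)} = - \frac{\left(l^{2} - \frac{l}{14}\right) + l}{3} = - \frac{l^{2} + \frac{13 l}{14}}{3} = - \frac{13 l}{42} - \frac{l^{2}}{3}$)
$c{\left(C \right)} = 4 - C^{2} + \frac{2155 C}{42}$ ($c{\left(C \right)} = 4 - \left(\left(C^{2} + \left(- \frac{1}{42}\right) \left(-13\right) \left(13 + 14 \left(-13\right)\right) C\right) + C\right) = 4 - \left(\left(C^{2} + \left(- \frac{1}{42}\right) \left(-13\right) \left(13 - 182\right) C\right) + C\right) = 4 - \left(\left(C^{2} + \left(- \frac{1}{42}\right) \left(-13\right) \left(-169\right) C\right) + C\right) = 4 - \left(\left(C^{2} - \frac{2197 C}{42}\right) + C\right) = 4 - \left(C^{2} - \frac{2155 C}{42}\right) = 4 - C^{2} + \frac{2155 C}{42}$)
$- \frac{1553}{c{\left(196 \right)}} - \frac{8076}{33753} = - \frac{1553}{4 - 196^{2} + \frac{2155}{42} \cdot 196} - \frac{8076}{33753} = - \frac{1553}{4 - 38416 + \frac{30170}{3}} - \frac{2692}{11251} = - \frac{1553}{- \frac{85066}{3}} - \frac{2692}{11251} = \left(-1553\right) \left(- \frac{3}{85066}\right) - \frac{2692}{11251} = \frac{4659}{85066} - \frac{2692}{11251} = - \frac{176579263}{957077566}$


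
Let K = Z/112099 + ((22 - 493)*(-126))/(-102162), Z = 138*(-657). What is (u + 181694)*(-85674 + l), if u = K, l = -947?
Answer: -30040027912468310891/1908709673 ≈ -1.5738e+10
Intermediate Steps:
Z = -90666
K = -2652541191/1908709673 (K = -90666/112099 + ((22 - 493)*(-126))/(-102162) = -90666*1/112099 - 471*(-126)*(-1/102162) = -90666/112099 + 59346*(-1/102162) = -90666/112099 - 9891/17027 = -2652541191/1908709673 ≈ -1.3897)
u = -2652541191/1908709673 ≈ -1.3897
(u + 181694)*(-85674 + l) = (-2652541191/1908709673 + 181694)*(-85674 - 947) = (346798442784871/1908709673)*(-86621) = -30040027912468310891/1908709673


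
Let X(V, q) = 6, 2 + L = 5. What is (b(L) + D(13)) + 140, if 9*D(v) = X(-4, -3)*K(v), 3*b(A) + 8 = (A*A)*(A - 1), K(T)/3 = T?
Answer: 508/3 ≈ 169.33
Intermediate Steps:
L = 3 (L = -2 + 5 = 3)
K(T) = 3*T
b(A) = -8/3 + A**2*(-1 + A)/3 (b(A) = -8/3 + ((A*A)*(A - 1))/3 = -8/3 + (A**2*(-1 + A))/3 = -8/3 + A**2*(-1 + A)/3)
D(v) = 2*v (D(v) = (6*(3*v))/9 = (18*v)/9 = 2*v)
(b(L) + D(13)) + 140 = ((-8/3 - 1/3*3**2 + (1/3)*3**3) + 2*13) + 140 = ((-8/3 - 1/3*9 + (1/3)*27) + 26) + 140 = ((-8/3 - 3 + 9) + 26) + 140 = (10/3 + 26) + 140 = 88/3 + 140 = 508/3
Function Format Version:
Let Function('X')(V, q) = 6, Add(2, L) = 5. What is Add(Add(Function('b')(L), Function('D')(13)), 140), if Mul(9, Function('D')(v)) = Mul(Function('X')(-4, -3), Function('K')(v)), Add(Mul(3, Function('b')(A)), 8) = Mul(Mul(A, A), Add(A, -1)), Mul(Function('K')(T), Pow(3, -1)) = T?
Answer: Rational(508, 3) ≈ 169.33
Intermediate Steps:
L = 3 (L = Add(-2, 5) = 3)
Function('K')(T) = Mul(3, T)
Function('b')(A) = Add(Rational(-8, 3), Mul(Rational(1, 3), Pow(A, 2), Add(-1, A))) (Function('b')(A) = Add(Rational(-8, 3), Mul(Rational(1, 3), Mul(Mul(A, A), Add(A, -1)))) = Add(Rational(-8, 3), Mul(Rational(1, 3), Mul(Pow(A, 2), Add(-1, A)))) = Add(Rational(-8, 3), Mul(Rational(1, 3), Pow(A, 2), Add(-1, A))))
Function('D')(v) = Mul(2, v) (Function('D')(v) = Mul(Rational(1, 9), Mul(6, Mul(3, v))) = Mul(Rational(1, 9), Mul(18, v)) = Mul(2, v))
Add(Add(Function('b')(L), Function('D')(13)), 140) = Add(Add(Add(Rational(-8, 3), Mul(Rational(-1, 3), Pow(3, 2)), Mul(Rational(1, 3), Pow(3, 3))), Mul(2, 13)), 140) = Add(Add(Add(Rational(-8, 3), Mul(Rational(-1, 3), 9), Mul(Rational(1, 3), 27)), 26), 140) = Add(Add(Add(Rational(-8, 3), -3, 9), 26), 140) = Add(Add(Rational(10, 3), 26), 140) = Add(Rational(88, 3), 140) = Rational(508, 3)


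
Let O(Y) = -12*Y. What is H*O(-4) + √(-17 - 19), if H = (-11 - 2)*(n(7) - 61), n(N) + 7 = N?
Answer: 38064 + 6*I ≈ 38064.0 + 6.0*I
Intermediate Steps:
n(N) = -7 + N
H = 793 (H = (-11 - 2)*((-7 + 7) - 61) = -13*(0 - 61) = -13*(-61) = 793)
H*O(-4) + √(-17 - 19) = 793*(-12*(-4)) + √(-17 - 19) = 793*48 + √(-36) = 38064 + 6*I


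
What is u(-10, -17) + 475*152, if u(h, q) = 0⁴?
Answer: 72200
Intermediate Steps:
u(h, q) = 0
u(-10, -17) + 475*152 = 0 + 475*152 = 0 + 72200 = 72200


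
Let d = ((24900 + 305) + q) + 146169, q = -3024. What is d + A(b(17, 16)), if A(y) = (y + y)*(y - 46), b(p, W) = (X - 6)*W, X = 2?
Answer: 182430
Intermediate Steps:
b(p, W) = -4*W (b(p, W) = (2 - 6)*W = -4*W)
A(y) = 2*y*(-46 + y) (A(y) = (2*y)*(-46 + y) = 2*y*(-46 + y))
d = 168350 (d = ((24900 + 305) - 3024) + 146169 = (25205 - 3024) + 146169 = 22181 + 146169 = 168350)
d + A(b(17, 16)) = 168350 + 2*(-4*16)*(-46 - 4*16) = 168350 + 2*(-64)*(-46 - 64) = 168350 + 2*(-64)*(-110) = 168350 + 14080 = 182430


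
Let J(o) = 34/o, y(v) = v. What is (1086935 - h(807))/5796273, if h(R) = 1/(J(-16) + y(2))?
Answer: 1086943/5796273 ≈ 0.18752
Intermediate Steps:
h(R) = -8 (h(R) = 1/(34/(-16) + 2) = 1/(34*(-1/16) + 2) = 1/(-17/8 + 2) = 1/(-1/8) = -8)
(1086935 - h(807))/5796273 = (1086935 - 1*(-8))/5796273 = (1086935 + 8)*(1/5796273) = 1086943*(1/5796273) = 1086943/5796273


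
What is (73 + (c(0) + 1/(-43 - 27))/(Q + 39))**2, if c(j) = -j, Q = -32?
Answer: 1279421361/240100 ≈ 5328.7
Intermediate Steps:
(73 + (c(0) + 1/(-43 - 27))/(Q + 39))**2 = (73 + (-1*0 + 1/(-43 - 27))/(-32 + 39))**2 = (73 + (0 + 1/(-70))/7)**2 = (73 + (0 - 1/70)*(1/7))**2 = (73 - 1/70*1/7)**2 = (73 - 1/490)**2 = (35769/490)**2 = 1279421361/240100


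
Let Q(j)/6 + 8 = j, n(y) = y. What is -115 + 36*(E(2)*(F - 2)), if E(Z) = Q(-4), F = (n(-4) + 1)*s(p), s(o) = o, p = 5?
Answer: 43949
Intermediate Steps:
Q(j) = -48 + 6*j
F = -15 (F = (-4 + 1)*5 = -3*5 = -15)
E(Z) = -72 (E(Z) = -48 + 6*(-4) = -48 - 24 = -72)
-115 + 36*(E(2)*(F - 2)) = -115 + 36*(-72*(-15 - 2)) = -115 + 36*(-72*(-17)) = -115 + 36*1224 = -115 + 44064 = 43949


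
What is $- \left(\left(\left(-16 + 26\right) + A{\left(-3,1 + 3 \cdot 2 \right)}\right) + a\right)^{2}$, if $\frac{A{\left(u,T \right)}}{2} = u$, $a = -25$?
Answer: $-441$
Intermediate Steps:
$A{\left(u,T \right)} = 2 u$
$- \left(\left(\left(-16 + 26\right) + A{\left(-3,1 + 3 \cdot 2 \right)}\right) + a\right)^{2} = - \left(\left(\left(-16 + 26\right) + 2 \left(-3\right)\right) - 25\right)^{2} = - \left(\left(10 - 6\right) - 25\right)^{2} = - \left(4 - 25\right)^{2} = - \left(-21\right)^{2} = \left(-1\right) 441 = -441$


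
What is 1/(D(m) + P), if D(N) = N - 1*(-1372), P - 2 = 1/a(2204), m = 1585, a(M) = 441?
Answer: 441/1304920 ≈ 0.00033795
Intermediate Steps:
P = 883/441 (P = 2 + 1/441 = 883/441 ≈ 2.0023)
D(N) = 1372 + N (D(N) = N + 1372 = 1372 + N)
1/(D(m) + P) = 1/((1372 + 1585) + 883/441) = 1/(2957 + 883/441) = 1/(1304920/441) = 441/1304920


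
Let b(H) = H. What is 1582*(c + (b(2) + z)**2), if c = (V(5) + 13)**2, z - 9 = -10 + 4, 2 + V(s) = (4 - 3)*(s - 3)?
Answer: 306908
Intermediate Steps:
V(s) = -5 + s (V(s) = -2 + (4 - 3)*(s - 3) = -2 + 1*(-3 + s) = -2 + (-3 + s) = -5 + s)
z = 3 (z = 9 + (-10 + 4) = 9 - 6 = 3)
c = 169 (c = ((-5 + 5) + 13)**2 = (0 + 13)**2 = 13**2 = 169)
1582*(c + (b(2) + z)**2) = 1582*(169 + (2 + 3)**2) = 1582*(169 + 5**2) = 1582*(169 + 25) = 1582*194 = 306908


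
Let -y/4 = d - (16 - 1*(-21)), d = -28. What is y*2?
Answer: 520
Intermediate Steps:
y = 260 (y = -4*(-28 - (16 - 1*(-21))) = -4*(-28 - (16 + 21)) = -4*(-28 - 1*37) = -4*(-28 - 37) = -4*(-65) = 260)
y*2 = 260*2 = 520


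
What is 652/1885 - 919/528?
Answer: -1388059/995280 ≈ -1.3946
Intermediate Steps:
652/1885 - 919/528 = -1388059/995280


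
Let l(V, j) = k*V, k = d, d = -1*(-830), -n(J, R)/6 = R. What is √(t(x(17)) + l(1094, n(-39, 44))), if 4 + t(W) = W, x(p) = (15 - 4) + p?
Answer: 2*√227011 ≈ 952.91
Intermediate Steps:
n(J, R) = -6*R
d = 830
x(p) = 11 + p
k = 830
l(V, j) = 830*V
t(W) = -4 + W
√(t(x(17)) + l(1094, n(-39, 44))) = √((-4 + (11 + 17)) + 830*1094) = √((-4 + 28) + 908020) = √(24 + 908020) = √908044 = 2*√227011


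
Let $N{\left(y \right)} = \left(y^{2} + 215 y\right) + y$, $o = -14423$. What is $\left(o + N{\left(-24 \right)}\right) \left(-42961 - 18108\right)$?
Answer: $1162204139$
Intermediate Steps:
$N{\left(y \right)} = y^{2} + 216 y$
$\left(o + N{\left(-24 \right)}\right) \left(-42961 - 18108\right) = \left(-14423 - 24 \left(216 - 24\right)\right) \left(-42961 - 18108\right) = \left(-14423 - 4608\right) \left(-61069\right) = \left(-19031\right) \left(-61069\right) = 1162204139$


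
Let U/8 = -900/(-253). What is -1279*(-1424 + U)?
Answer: 451579088/253 ≈ 1.7849e+6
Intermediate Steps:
U = 7200/253 (U = 8*(-900/(-253)) = 8*(-900*(-1/253)) = 8*(900/253) = 7200/253 ≈ 28.458)
-1279*(-1424 + U) = -1279*(-1424 + 7200/253) = -1279*(-353072/253) = 451579088/253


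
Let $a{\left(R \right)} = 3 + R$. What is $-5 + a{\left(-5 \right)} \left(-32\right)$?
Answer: $59$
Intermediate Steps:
$-5 + a{\left(-5 \right)} \left(-32\right) = -5 + \left(3 - 5\right) \left(-32\right) = -5 - -64 = -5 + 64 = 59$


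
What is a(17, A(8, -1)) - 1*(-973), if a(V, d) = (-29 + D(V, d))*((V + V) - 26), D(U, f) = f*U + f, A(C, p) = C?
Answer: 1893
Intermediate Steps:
D(U, f) = f + U*f (D(U, f) = U*f + f = f + U*f)
a(V, d) = (-29 + d*(1 + V))*(-26 + 2*V) (a(V, d) = (-29 + d*(1 + V))*((V + V) - 26) = (-29 + d*(1 + V))*(2*V - 26) = (-29 + d*(1 + V))*(-26 + 2*V))
a(17, A(8, -1)) - 1*(-973) = (754 - 58*17 - 26*8*(1 + 17) + 2*17*8*(1 + 17)) - 1*(-973) = (754 - 986 - 26*8*18 + 2*17*8*18) + 973 = (754 - 986 - 3744 + 4896) + 973 = 920 + 973 = 1893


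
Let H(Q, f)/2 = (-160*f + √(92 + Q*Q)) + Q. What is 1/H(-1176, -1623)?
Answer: 32313/16705733737 - √345767/66822934948 ≈ 1.9254e-6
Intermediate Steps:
H(Q, f) = -320*f + 2*Q + 2*√(92 + Q²) (H(Q, f) = 2*((-160*f + √(92 + Q*Q)) + Q) = 2*((-160*f + √(92 + Q²)) + Q) = 2*((√(92 + Q²) - 160*f) + Q) = 2*(Q + √(92 + Q²) - 160*f) = -320*f + 2*Q + 2*√(92 + Q²))
1/H(-1176, -1623) = 1/(-320*(-1623) + 2*(-1176) + 2*√(92 + (-1176)²)) = 1/(519360 - 2352 + 2*√(92 + 1382976)) = 1/(519360 - 2352 + 2*√1383068) = 1/(519360 - 2352 + 2*(2*√345767)) = 1/(519360 - 2352 + 4*√345767) = 1/(517008 + 4*√345767)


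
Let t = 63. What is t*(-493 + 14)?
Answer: -30177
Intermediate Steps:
t*(-493 + 14) = 63*(-493 + 14) = 63*(-479) = -30177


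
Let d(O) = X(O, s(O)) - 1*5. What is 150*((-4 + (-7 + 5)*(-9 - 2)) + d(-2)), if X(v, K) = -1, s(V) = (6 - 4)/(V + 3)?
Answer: 1800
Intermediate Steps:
s(V) = 2/(3 + V)
d(O) = -6 (d(O) = -1 - 1*5 = -1 - 5 = -6)
150*((-4 + (-7 + 5)*(-9 - 2)) + d(-2)) = 150*((-4 + (-7 + 5)*(-9 - 2)) - 6) = 150*((-4 - 2*(-11)) - 6) = 150*((-4 + 22) - 6) = 150*(18 - 6) = 150*12 = 1800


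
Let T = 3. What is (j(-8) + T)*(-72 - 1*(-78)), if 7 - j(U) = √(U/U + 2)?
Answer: 60 - 6*√3 ≈ 49.608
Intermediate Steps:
j(U) = 7 - √3 (j(U) = 7 - √(U/U + 2) = 7 - √(1 + 2) = 7 - √3)
(j(-8) + T)*(-72 - 1*(-78)) = ((7 - √3) + 3)*(-72 - 1*(-78)) = (10 - √3)*(-72 + 78) = (10 - √3)*6 = 60 - 6*√3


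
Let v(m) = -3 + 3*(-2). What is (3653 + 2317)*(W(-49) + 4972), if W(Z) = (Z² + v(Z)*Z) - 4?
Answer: 46625700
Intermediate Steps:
v(m) = -9 (v(m) = -3 - 6 = -9)
W(Z) = -4 + Z² - 9*Z (W(Z) = (Z² - 9*Z) - 4 = -4 + Z² - 9*Z)
(3653 + 2317)*(W(-49) + 4972) = (3653 + 2317)*((-4 + (-49)² - 9*(-49)) + 4972) = 5970*((-4 + 2401 + 441) + 4972) = 5970*(2838 + 4972) = 5970*7810 = 46625700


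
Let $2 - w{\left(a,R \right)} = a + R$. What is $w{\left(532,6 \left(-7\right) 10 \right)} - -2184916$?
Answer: $2184806$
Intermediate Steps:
$w{\left(a,R \right)} = 2 - R - a$ ($w{\left(a,R \right)} = 2 - \left(a + R\right) = 2 - \left(R + a\right) = 2 - R - a$)
$w{\left(532,6 \left(-7\right) 10 \right)} - -2184916 = \left(2 - 6 \left(-7\right) 10 - 532\right) - -2184916 = \left(2 - \left(-42\right) 10 - 532\right) + 2184916 = \left(2 - -420 - 532\right) + 2184916 = \left(2 + 420 - 532\right) + 2184916 = -110 + 2184916 = 2184806$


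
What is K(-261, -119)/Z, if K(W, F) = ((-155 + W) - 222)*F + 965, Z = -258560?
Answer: -76887/258560 ≈ -0.29737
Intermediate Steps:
K(W, F) = 965 + F*(-377 + W) (K(W, F) = (-377 + W)*F + 965 = F*(-377 + W) + 965 = 965 + F*(-377 + W))
K(-261, -119)/Z = (965 - 377*(-119) - 119*(-261))/(-258560) = (965 + 44863 + 31059)*(-1/258560) = 76887*(-1/258560) = -76887/258560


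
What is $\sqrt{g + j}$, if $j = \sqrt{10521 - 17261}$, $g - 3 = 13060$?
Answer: $\sqrt{13063 + 2 i \sqrt{1685}} \approx 114.29 + 0.3592 i$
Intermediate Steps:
$g = 13063$ ($g = 3 + 13060 = 13063$)
$j = 2 i \sqrt{1685}$ ($j = \sqrt{-6740} = 2 i \sqrt{1685} \approx 82.098 i$)
$\sqrt{g + j} = \sqrt{13063 + 2 i \sqrt{1685}}$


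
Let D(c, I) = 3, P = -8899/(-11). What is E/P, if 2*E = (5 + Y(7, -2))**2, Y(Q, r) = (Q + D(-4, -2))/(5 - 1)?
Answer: 225/6472 ≈ 0.034765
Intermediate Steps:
P = 809 (P = -8899*(-1/11) = 809)
Y(Q, r) = 3/4 + Q/4 (Y(Q, r) = (Q + 3)/(5 - 1) = (3 + Q)/4 = (3 + Q)*(1/4) = 3/4 + Q/4)
E = 225/8 (E = (5 + (3/4 + (1/4)*7))**2/2 = (5 + (3/4 + 7/4))**2/2 = (5 + 5/2)**2/2 = (15/2)**2/2 = (1/2)*(225/4) = 225/8 ≈ 28.125)
E/P = (225/8)/809 = (225/8)*(1/809) = 225/6472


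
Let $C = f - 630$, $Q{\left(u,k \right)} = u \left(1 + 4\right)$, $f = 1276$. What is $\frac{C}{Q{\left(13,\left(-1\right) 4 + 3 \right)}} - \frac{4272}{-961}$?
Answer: $\frac{898486}{62465} \approx 14.384$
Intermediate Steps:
$Q{\left(u,k \right)} = 5 u$ ($Q{\left(u,k \right)} = u 5 = 5 u$)
$C = 646$ ($C = 1276 - 630 = 646$)
$\frac{C}{Q{\left(13,\left(-1\right) 4 + 3 \right)}} - \frac{4272}{-961} = \frac{646}{5 \cdot 13} - \frac{4272}{-961} = \frac{646}{65} - - \frac{4272}{961} = 646 \cdot \frac{1}{65} + \frac{4272}{961} = \frac{646}{65} + \frac{4272}{961} = \frac{898486}{62465}$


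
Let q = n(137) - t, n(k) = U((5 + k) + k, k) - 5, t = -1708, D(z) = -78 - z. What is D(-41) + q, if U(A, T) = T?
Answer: 1803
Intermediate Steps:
n(k) = -5 + k (n(k) = k - 5 = -5 + k)
q = 1840 (q = (-5 + 137) - 1*(-1708) = 132 + 1708 = 1840)
D(-41) + q = (-78 - 1*(-41)) + 1840 = (-78 + 41) + 1840 = -37 + 1840 = 1803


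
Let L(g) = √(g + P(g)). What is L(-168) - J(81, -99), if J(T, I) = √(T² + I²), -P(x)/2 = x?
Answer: -9*√202 + 2*√42 ≈ -114.95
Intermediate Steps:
P(x) = -2*x
J(T, I) = √(I² + T²)
L(g) = √(-g) (L(g) = √(g - 2*g) = √(-g))
L(-168) - J(81, -99) = √(-1*(-168)) - √((-99)² + 81²) = √168 - √(9801 + 6561) = 2*√42 - √16362 = 2*√42 - 9*√202 = -9*√202 + 2*√42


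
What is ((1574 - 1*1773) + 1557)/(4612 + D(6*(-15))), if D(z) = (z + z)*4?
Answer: 97/278 ≈ 0.34892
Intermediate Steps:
D(z) = 8*z (D(z) = (2*z)*4 = 8*z)
((1574 - 1*1773) + 1557)/(4612 + D(6*(-15))) = ((1574 - 1*1773) + 1557)/(4612 + 8*(6*(-15))) = ((1574 - 1773) + 1557)/(4612 + 8*(-90)) = (-199 + 1557)/(4612 - 720) = 1358/3892 = 1358*(1/3892) = 97/278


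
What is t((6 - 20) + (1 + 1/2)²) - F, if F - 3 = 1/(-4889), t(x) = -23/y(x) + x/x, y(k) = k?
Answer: -9731/229783 ≈ -0.042349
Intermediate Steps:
t(x) = 1 - 23/x (t(x) = -23/x + x/x = -23/x + 1 = 1 - 23/x)
F = 14666/4889 (F = 3 + 1/(-4889) = 3 - 1/4889 = 14666/4889 ≈ 2.9998)
t((6 - 20) + (1 + 1/2)²) - F = (-23 + ((6 - 20) + (1 + 1/2)²))/((6 - 20) + (1 + 1/2)²) - 1*14666/4889 = (-23 + (-14 + (1 + ½)²))/(-14 + (1 + ½)²) - 14666/4889 = (-23 + (-14 + (3/2)²))/(-14 + (3/2)²) - 14666/4889 = (-23 + (-14 + 9/4))/(-14 + 9/4) - 14666/4889 = (-23 - 47/4)/(-47/4) - 14666/4889 = -4/47*(-139/4) - 14666/4889 = 139/47 - 14666/4889 = -9731/229783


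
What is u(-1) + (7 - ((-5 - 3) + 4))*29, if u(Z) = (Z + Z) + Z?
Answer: 316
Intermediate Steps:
u(Z) = 3*Z (u(Z) = 2*Z + Z = 3*Z)
u(-1) + (7 - ((-5 - 3) + 4))*29 = 3*(-1) + (7 - ((-5 - 3) + 4))*29 = -3 + (7 - (-8 + 4))*29 = -3 + (7 - 1*(-4))*29 = -3 + (7 + 4)*29 = -3 + 11*29 = -3 + 319 = 316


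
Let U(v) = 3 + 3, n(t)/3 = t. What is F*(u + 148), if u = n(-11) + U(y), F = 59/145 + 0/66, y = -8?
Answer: 7139/145 ≈ 49.234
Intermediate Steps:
F = 59/145 (F = 59*(1/145) + 0*(1/66) = 59/145 + 0 = 59/145 ≈ 0.40690)
n(t) = 3*t
U(v) = 6
u = -27 (u = 3*(-11) + 6 = -33 + 6 = -27)
F*(u + 148) = 59*(-27 + 148)/145 = (59/145)*121 = 7139/145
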